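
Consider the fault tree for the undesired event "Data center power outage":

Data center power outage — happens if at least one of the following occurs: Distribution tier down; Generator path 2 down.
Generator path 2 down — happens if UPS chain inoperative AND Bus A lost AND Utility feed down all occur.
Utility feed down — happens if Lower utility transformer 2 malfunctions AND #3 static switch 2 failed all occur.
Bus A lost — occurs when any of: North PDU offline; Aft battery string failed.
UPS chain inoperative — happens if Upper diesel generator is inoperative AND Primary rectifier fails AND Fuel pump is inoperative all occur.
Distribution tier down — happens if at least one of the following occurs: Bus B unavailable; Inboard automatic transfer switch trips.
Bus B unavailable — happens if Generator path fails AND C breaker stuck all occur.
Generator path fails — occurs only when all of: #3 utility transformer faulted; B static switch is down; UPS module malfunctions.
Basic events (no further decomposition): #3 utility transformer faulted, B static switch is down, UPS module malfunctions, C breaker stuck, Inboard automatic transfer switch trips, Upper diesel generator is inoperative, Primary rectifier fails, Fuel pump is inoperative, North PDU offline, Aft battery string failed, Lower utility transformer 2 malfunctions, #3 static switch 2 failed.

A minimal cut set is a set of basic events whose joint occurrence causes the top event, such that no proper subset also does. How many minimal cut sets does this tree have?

Generator path fails [AND]: one cut set from each child combined → 1 × 1 × 1 = 1 cut set(s).
Bus B unavailable [AND]: one cut set from each child combined → 1 × 1 = 1 cut set(s).
Distribution tier down [OR]: union of children's cut sets → 2 cut set(s).
UPS chain inoperative [AND]: one cut set from each child combined → 1 × 1 × 1 = 1 cut set(s).
Bus A lost [OR]: union of children's cut sets → 2 cut set(s).
Utility feed down [AND]: one cut set from each child combined → 1 × 1 = 1 cut set(s).
Generator path 2 down [AND]: one cut set from each child combined → 1 × 2 × 1 = 2 cut set(s).
Data center power outage [OR]: union of children's cut sets → 4 cut set(s).
Minimal cut sets: {#3 utility transformer faulted, B static switch is down, C breaker stuck, UPS module malfunctions}; {Inboard automatic transfer switch trips}; {#3 static switch 2 failed, Fuel pump is inoperative, Lower utility transformer 2 malfunctions, North PDU offline, Primary rectifier fails, Upper diesel generator is inoperative}; {#3 static switch 2 failed, Aft battery string failed, Fuel pump is inoperative, Lower utility transformer 2 malfunctions, Primary rectifier fails, Upper diesel generator is inoperative}.

4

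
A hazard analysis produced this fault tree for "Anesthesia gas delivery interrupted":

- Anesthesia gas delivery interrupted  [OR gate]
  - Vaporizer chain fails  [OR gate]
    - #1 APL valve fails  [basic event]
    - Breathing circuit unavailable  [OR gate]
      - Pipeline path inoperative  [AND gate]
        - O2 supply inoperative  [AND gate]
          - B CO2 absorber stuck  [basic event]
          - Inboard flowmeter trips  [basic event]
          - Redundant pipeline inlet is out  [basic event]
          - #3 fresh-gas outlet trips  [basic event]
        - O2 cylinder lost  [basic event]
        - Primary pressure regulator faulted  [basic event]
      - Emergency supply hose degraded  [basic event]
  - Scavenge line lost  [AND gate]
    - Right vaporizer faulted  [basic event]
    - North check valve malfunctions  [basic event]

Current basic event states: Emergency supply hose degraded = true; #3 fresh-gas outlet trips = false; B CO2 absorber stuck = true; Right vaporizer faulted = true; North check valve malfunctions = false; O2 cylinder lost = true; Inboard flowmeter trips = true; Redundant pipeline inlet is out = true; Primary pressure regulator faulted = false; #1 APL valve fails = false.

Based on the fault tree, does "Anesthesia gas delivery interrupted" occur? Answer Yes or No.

O2 supply inoperative [AND]: B CO2 absorber stuck=occurs, Inboard flowmeter trips=occurs, Redundant pipeline inlet is out=occurs, #3 fresh-gas outlet trips=not → not all inputs occur → does not occur.
Pipeline path inoperative [AND]: O2 supply inoperative=not, O2 cylinder lost=occurs, Primary pressure regulator faulted=not → not all inputs occur → does not occur.
Breathing circuit unavailable [OR]: Pipeline path inoperative=not, Emergency supply hose degraded=occurs → at least one input occurs → occurs.
Vaporizer chain fails [OR]: #1 APL valve fails=not, Breathing circuit unavailable=occurs → at least one input occurs → occurs.
Scavenge line lost [AND]: Right vaporizer faulted=occurs, North check valve malfunctions=not → not all inputs occur → does not occur.
Anesthesia gas delivery interrupted [OR]: Vaporizer chain fails=occurs, Scavenge line lost=not → at least one input occurs → occurs.

Yes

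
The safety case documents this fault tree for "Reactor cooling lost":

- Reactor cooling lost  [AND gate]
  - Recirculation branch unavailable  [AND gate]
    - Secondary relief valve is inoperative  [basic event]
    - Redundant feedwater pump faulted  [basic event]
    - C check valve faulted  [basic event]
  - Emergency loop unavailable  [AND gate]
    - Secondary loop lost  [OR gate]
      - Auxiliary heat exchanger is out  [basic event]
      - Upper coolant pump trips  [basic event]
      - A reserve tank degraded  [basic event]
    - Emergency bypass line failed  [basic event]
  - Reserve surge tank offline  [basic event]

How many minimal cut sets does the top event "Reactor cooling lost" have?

Recirculation branch unavailable [AND]: one cut set from each child combined → 1 × 1 × 1 = 1 cut set(s).
Secondary loop lost [OR]: union of children's cut sets → 3 cut set(s).
Emergency loop unavailable [AND]: one cut set from each child combined → 3 × 1 = 3 cut set(s).
Reactor cooling lost [AND]: one cut set from each child combined → 1 × 3 × 1 = 3 cut set(s).
Minimal cut sets: {Auxiliary heat exchanger is out, C check valve faulted, Emergency bypass line failed, Redundant feedwater pump faulted, Reserve surge tank offline, Secondary relief valve is inoperative}; {C check valve faulted, Emergency bypass line failed, Redundant feedwater pump faulted, Reserve surge tank offline, Secondary relief valve is inoperative, Upper coolant pump trips}; {A reserve tank degraded, C check valve faulted, Emergency bypass line failed, Redundant feedwater pump faulted, Reserve surge tank offline, Secondary relief valve is inoperative}.

3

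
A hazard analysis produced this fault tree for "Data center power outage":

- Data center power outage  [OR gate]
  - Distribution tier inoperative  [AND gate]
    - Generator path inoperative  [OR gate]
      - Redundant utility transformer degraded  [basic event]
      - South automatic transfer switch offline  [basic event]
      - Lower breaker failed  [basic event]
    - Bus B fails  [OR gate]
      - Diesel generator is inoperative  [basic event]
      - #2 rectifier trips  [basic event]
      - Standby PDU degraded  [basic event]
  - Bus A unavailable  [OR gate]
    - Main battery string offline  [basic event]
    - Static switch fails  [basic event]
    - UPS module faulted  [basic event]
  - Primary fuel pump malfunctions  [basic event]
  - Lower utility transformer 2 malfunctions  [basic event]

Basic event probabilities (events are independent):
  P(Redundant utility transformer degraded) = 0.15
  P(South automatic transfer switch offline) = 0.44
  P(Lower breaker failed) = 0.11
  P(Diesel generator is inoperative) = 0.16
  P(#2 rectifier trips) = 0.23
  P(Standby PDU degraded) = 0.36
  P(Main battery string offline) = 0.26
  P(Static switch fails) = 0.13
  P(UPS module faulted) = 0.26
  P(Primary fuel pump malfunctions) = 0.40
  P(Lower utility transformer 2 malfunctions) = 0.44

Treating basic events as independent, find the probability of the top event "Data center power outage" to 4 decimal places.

P(Generator path inoperative) [OR] = 1 − (1−0.15) × (1−0.44) × (1−0.11) = 0.576360
P(Bus B fails) [OR] = 1 − (1−0.16) × (1−0.23) × (1−0.36) = 0.586048
P(Distribution tier inoperative) [AND] = 0.576360 × 0.586048 = 0.337775
P(Bus A unavailable) [OR] = 1 − (1−0.26) × (1−0.13) × (1−0.26) = 0.523588
P(Data center power outage) [OR] = 1 − (1−0.337775) × (1−0.523588) × (1−0.40) × (1−0.44) = 0.893995
Rounded to 4 decimal places: P(Data center power outage) ≈ 0.8940.

0.8940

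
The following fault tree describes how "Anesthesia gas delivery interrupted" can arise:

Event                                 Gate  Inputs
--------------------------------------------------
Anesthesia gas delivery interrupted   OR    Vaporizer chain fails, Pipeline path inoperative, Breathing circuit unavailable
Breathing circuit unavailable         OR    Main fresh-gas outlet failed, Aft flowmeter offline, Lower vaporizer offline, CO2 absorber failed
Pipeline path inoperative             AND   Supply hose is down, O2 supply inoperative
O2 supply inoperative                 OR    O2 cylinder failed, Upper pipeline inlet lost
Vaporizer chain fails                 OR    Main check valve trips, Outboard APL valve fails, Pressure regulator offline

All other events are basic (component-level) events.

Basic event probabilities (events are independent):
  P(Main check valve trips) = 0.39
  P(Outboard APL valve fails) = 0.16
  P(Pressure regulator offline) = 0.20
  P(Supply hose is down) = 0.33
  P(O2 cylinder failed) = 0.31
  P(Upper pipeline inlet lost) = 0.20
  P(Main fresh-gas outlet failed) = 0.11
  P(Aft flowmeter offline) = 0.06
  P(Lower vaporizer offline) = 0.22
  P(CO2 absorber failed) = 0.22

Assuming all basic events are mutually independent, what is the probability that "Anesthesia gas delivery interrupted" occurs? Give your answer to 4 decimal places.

P(Vaporizer chain fails) [OR] = 1 − (1−0.39) × (1−0.16) × (1−0.20) = 0.590080
P(O2 supply inoperative) [OR] = 1 − (1−0.31) × (1−0.20) = 0.448000
P(Pipeline path inoperative) [AND] = 0.33 × 0.448000 = 0.147840
P(Breathing circuit unavailable) [OR] = 1 − (1−0.11) × (1−0.06) × (1−0.22) × (1−0.22) = 0.491013
P(Anesthesia gas delivery interrupted) [OR] = 1 − (1−0.590080) × (1−0.147840) × (1−0.491013) = 0.822202
Rounded to 4 decimal places: P(Anesthesia gas delivery interrupted) ≈ 0.8222.

0.8222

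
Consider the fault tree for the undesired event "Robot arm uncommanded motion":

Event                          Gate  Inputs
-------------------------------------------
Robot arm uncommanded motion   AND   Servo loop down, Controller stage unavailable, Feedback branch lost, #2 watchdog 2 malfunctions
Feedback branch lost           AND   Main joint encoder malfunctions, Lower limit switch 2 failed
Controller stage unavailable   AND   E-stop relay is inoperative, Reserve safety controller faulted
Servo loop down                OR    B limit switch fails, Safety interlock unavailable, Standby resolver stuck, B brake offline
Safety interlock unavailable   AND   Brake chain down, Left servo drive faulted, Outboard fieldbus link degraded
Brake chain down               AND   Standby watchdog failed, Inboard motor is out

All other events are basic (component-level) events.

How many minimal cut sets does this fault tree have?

4

Brake chain down [AND]: one cut set from each child combined → 1 × 1 = 1 cut set(s).
Safety interlock unavailable [AND]: one cut set from each child combined → 1 × 1 × 1 = 1 cut set(s).
Servo loop down [OR]: union of children's cut sets → 4 cut set(s).
Controller stage unavailable [AND]: one cut set from each child combined → 1 × 1 = 1 cut set(s).
Feedback branch lost [AND]: one cut set from each child combined → 1 × 1 = 1 cut set(s).
Robot arm uncommanded motion [AND]: one cut set from each child combined → 4 × 1 × 1 × 1 = 4 cut set(s).
Minimal cut sets: {#2 watchdog 2 malfunctions, B limit switch fails, E-stop relay is inoperative, Lower limit switch 2 failed, Main joint encoder malfunctions, Reserve safety controller faulted}; {#2 watchdog 2 malfunctions, E-stop relay is inoperative, Inboard motor is out, Left servo drive faulted, Lower limit switch 2 failed, Main joint encoder malfunctions, Outboard fieldbus link degraded, Reserve safety controller faulted, Standby watchdog failed}; {#2 watchdog 2 malfunctions, E-stop relay is inoperative, Lower limit switch 2 failed, Main joint encoder malfunctions, Reserve safety controller faulted, Standby resolver stuck}; {#2 watchdog 2 malfunctions, B brake offline, E-stop relay is inoperative, Lower limit switch 2 failed, Main joint encoder malfunctions, Reserve safety controller faulted}.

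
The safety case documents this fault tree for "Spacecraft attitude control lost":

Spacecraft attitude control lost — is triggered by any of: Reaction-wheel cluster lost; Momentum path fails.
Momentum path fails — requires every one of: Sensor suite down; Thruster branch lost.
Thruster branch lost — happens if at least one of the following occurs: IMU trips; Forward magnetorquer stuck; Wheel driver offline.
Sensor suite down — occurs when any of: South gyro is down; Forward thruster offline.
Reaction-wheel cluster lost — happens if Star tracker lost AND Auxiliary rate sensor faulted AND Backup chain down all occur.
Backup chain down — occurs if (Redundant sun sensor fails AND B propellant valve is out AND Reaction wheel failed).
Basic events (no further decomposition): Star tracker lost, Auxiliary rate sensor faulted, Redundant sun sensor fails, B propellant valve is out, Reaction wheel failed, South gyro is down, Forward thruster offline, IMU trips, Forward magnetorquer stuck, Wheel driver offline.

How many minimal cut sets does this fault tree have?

7

Backup chain down [AND]: one cut set from each child combined → 1 × 1 × 1 = 1 cut set(s).
Reaction-wheel cluster lost [AND]: one cut set from each child combined → 1 × 1 × 1 = 1 cut set(s).
Sensor suite down [OR]: union of children's cut sets → 2 cut set(s).
Thruster branch lost [OR]: union of children's cut sets → 3 cut set(s).
Momentum path fails [AND]: one cut set from each child combined → 2 × 3 = 6 cut set(s).
Spacecraft attitude control lost [OR]: union of children's cut sets → 7 cut set(s).
Minimal cut sets: {Auxiliary rate sensor faulted, B propellant valve is out, Reaction wheel failed, Redundant sun sensor fails, Star tracker lost}; {IMU trips, South gyro is down}; {Forward magnetorquer stuck, South gyro is down}; {South gyro is down, Wheel driver offline}; {Forward thruster offline, IMU trips}; {Forward magnetorquer stuck, Forward thruster offline}; {Forward thruster offline, Wheel driver offline}.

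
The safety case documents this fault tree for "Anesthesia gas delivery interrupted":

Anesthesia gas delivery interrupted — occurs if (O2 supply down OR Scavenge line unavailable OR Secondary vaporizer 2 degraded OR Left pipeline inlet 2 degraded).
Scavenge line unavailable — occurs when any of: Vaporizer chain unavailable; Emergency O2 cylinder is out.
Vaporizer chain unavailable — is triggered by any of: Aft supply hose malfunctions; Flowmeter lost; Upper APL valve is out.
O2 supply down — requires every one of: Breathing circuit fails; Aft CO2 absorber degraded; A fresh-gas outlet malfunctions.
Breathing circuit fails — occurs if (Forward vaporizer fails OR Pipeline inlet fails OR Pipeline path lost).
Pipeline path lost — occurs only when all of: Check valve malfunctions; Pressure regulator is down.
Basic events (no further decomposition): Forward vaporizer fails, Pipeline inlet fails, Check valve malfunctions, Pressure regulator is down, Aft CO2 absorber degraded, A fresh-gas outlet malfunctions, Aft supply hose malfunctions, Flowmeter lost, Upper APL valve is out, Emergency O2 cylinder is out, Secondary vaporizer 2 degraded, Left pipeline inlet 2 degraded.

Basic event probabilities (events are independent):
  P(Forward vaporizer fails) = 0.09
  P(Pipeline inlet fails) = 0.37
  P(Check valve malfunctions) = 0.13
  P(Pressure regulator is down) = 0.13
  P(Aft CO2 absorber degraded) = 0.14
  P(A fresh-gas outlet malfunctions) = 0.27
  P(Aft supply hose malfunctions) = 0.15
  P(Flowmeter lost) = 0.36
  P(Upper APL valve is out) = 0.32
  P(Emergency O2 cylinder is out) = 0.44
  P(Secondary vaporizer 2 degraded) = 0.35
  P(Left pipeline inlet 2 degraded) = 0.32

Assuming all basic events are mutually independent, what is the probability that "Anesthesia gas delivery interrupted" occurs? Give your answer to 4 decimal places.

P(Pipeline path lost) [AND] = 0.13 × 0.13 = 0.016900
P(Breathing circuit fails) [OR] = 1 − (1−0.09) × (1−0.37) × (1−0.016900) = 0.436389
P(O2 supply down) [AND] = 0.436389 × 0.14 × 0.27 = 0.016496
P(Vaporizer chain unavailable) [OR] = 1 − (1−0.15) × (1−0.36) × (1−0.32) = 0.630080
P(Scavenge line unavailable) [OR] = 1 − (1−0.630080) × (1−0.44) = 0.792845
P(Anesthesia gas delivery interrupted) [OR] = 1 − (1−0.016496) × (1−0.792845) × (1−0.35) × (1−0.32) = 0.909948
Rounded to 4 decimal places: P(Anesthesia gas delivery interrupted) ≈ 0.9099.

0.9099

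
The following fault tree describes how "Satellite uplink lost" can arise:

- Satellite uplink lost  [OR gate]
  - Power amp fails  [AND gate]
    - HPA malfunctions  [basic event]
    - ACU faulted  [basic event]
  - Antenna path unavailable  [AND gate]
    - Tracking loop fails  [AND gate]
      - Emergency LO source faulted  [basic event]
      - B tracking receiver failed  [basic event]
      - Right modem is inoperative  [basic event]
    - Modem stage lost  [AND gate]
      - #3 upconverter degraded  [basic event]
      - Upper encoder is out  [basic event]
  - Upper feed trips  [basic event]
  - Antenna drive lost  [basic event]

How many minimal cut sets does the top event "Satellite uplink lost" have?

4

Power amp fails [AND]: one cut set from each child combined → 1 × 1 = 1 cut set(s).
Tracking loop fails [AND]: one cut set from each child combined → 1 × 1 × 1 = 1 cut set(s).
Modem stage lost [AND]: one cut set from each child combined → 1 × 1 = 1 cut set(s).
Antenna path unavailable [AND]: one cut set from each child combined → 1 × 1 = 1 cut set(s).
Satellite uplink lost [OR]: union of children's cut sets → 4 cut set(s).
Minimal cut sets: {ACU faulted, HPA malfunctions}; {#3 upconverter degraded, B tracking receiver failed, Emergency LO source faulted, Right modem is inoperative, Upper encoder is out}; {Upper feed trips}; {Antenna drive lost}.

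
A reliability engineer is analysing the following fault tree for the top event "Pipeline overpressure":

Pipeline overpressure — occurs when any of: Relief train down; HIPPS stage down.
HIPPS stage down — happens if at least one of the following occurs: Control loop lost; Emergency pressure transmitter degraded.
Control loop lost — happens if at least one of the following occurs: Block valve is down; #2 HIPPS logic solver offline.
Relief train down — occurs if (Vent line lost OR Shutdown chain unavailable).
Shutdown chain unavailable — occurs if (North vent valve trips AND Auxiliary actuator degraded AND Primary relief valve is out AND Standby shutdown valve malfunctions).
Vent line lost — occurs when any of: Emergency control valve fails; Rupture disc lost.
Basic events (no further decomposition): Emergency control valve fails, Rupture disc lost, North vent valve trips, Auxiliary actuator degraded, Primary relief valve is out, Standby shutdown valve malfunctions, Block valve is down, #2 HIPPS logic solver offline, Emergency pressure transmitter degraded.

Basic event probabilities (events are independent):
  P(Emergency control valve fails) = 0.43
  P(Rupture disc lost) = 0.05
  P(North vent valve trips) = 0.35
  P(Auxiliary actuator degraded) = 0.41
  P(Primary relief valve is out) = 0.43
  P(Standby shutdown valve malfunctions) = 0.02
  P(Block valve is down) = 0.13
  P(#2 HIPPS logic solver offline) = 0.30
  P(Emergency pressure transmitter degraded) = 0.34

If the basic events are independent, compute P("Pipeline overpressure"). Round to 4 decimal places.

0.7826

P(Vent line lost) [OR] = 1 − (1−0.43) × (1−0.05) = 0.458500
P(Shutdown chain unavailable) [AND] = 0.35 × 0.41 × 0.43 × 0.02 = 0.001234
P(Relief train down) [OR] = 1 − (1−0.458500) × (1−0.001234) = 0.459168
P(Control loop lost) [OR] = 1 − (1−0.13) × (1−0.30) = 0.391000
P(HIPPS stage down) [OR] = 1 − (1−0.391000) × (1−0.34) = 0.598060
P(Pipeline overpressure) [OR] = 1 − (1−0.459168) × (1−0.598060) = 0.782618
Rounded to 4 decimal places: P(Pipeline overpressure) ≈ 0.7826.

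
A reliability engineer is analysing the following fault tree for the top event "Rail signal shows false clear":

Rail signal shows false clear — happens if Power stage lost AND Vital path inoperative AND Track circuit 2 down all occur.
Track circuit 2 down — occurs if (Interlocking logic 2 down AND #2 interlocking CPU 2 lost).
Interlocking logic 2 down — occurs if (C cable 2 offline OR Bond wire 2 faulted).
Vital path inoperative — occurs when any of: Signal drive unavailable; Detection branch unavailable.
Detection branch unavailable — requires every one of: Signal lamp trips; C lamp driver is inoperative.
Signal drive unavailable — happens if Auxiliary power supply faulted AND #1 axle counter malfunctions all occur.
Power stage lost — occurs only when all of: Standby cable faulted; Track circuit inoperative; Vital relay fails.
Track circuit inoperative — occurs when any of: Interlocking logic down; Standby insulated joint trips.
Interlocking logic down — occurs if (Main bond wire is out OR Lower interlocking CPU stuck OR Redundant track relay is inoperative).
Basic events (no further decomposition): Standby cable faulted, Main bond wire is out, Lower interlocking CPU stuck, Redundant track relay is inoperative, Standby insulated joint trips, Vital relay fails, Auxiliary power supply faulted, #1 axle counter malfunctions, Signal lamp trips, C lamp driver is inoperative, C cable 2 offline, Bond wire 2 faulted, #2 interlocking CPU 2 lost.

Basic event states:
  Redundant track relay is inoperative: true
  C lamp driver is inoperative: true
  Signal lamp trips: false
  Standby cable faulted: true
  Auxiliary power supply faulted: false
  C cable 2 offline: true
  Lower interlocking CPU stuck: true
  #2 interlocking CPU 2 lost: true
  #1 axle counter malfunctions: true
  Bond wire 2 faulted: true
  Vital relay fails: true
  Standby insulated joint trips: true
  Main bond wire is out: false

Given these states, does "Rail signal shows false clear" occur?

Interlocking logic down [OR]: Main bond wire is out=not, Lower interlocking CPU stuck=occurs, Redundant track relay is inoperative=occurs → at least one input occurs → occurs.
Track circuit inoperative [OR]: Interlocking logic down=occurs, Standby insulated joint trips=occurs → at least one input occurs → occurs.
Power stage lost [AND]: Standby cable faulted=occurs, Track circuit inoperative=occurs, Vital relay fails=occurs → all inputs occur → occurs.
Signal drive unavailable [AND]: Auxiliary power supply faulted=not, #1 axle counter malfunctions=occurs → not all inputs occur → does not occur.
Detection branch unavailable [AND]: Signal lamp trips=not, C lamp driver is inoperative=occurs → not all inputs occur → does not occur.
Vital path inoperative [OR]: Signal drive unavailable=not, Detection branch unavailable=not → no input occurs → does not occur.
Interlocking logic 2 down [OR]: C cable 2 offline=occurs, Bond wire 2 faulted=occurs → at least one input occurs → occurs.
Track circuit 2 down [AND]: Interlocking logic 2 down=occurs, #2 interlocking CPU 2 lost=occurs → all inputs occur → occurs.
Rail signal shows false clear [AND]: Power stage lost=occurs, Vital path inoperative=not, Track circuit 2 down=occurs → not all inputs occur → does not occur.

No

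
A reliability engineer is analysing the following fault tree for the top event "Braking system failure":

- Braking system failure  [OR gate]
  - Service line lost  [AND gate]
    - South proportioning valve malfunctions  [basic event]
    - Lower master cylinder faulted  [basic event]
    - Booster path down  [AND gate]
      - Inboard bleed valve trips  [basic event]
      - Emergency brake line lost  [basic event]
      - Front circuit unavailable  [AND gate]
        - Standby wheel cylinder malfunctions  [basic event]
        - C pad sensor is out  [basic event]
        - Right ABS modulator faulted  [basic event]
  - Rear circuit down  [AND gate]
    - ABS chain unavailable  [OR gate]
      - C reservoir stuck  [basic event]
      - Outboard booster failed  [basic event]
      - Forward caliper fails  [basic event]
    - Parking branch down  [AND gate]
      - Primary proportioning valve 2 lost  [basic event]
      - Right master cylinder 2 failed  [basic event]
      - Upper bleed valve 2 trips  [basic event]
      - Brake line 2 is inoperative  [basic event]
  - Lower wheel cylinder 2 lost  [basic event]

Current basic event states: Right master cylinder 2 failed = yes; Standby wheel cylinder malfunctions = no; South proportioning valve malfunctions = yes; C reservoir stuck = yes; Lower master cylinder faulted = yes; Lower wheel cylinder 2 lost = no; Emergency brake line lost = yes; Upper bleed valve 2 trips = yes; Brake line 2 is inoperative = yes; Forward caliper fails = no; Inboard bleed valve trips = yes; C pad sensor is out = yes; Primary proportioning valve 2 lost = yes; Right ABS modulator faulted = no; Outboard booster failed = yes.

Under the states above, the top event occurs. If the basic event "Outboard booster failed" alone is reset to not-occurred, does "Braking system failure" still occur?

Yes

Counterfactual: set "Outboard booster failed" to not occurred.
Front circuit unavailable [AND]: Standby wheel cylinder malfunctions=not, C pad sensor is out=occurs, Right ABS modulator faulted=not → not all inputs occur → does not occur.
Booster path down [AND]: Inboard bleed valve trips=occurs, Emergency brake line lost=occurs, Front circuit unavailable=not → not all inputs occur → does not occur.
Service line lost [AND]: South proportioning valve malfunctions=occurs, Lower master cylinder faulted=occurs, Booster path down=not → not all inputs occur → does not occur.
ABS chain unavailable [OR]: C reservoir stuck=occurs, Outboard booster failed=not, Forward caliper fails=not → at least one input occurs → occurs.
Parking branch down [AND]: Primary proportioning valve 2 lost=occurs, Right master cylinder 2 failed=occurs, Upper bleed valve 2 trips=occurs, Brake line 2 is inoperative=occurs → all inputs occur → occurs.
Rear circuit down [AND]: ABS chain unavailable=occurs, Parking branch down=occurs → all inputs occur → occurs.
Braking system failure [OR]: Service line lost=not, Rear circuit down=occurs, Lower wheel cylinder 2 lost=not → at least one input occurs → occurs.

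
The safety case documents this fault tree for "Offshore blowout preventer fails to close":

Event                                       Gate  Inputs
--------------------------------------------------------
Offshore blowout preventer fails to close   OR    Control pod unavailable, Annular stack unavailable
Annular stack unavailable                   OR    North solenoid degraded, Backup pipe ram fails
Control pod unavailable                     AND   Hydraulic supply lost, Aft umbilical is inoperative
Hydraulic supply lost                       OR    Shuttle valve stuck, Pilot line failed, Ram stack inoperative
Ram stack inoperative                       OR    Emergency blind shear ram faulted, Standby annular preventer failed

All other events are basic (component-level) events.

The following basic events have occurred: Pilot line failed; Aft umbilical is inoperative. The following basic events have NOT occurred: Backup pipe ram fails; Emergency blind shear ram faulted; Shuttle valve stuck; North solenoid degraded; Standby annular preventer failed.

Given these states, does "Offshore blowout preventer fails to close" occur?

Yes

Ram stack inoperative [OR]: Emergency blind shear ram faulted=not, Standby annular preventer failed=not → no input occurs → does not occur.
Hydraulic supply lost [OR]: Shuttle valve stuck=not, Pilot line failed=occurs, Ram stack inoperative=not → at least one input occurs → occurs.
Control pod unavailable [AND]: Hydraulic supply lost=occurs, Aft umbilical is inoperative=occurs → all inputs occur → occurs.
Annular stack unavailable [OR]: North solenoid degraded=not, Backup pipe ram fails=not → no input occurs → does not occur.
Offshore blowout preventer fails to close [OR]: Control pod unavailable=occurs, Annular stack unavailable=not → at least one input occurs → occurs.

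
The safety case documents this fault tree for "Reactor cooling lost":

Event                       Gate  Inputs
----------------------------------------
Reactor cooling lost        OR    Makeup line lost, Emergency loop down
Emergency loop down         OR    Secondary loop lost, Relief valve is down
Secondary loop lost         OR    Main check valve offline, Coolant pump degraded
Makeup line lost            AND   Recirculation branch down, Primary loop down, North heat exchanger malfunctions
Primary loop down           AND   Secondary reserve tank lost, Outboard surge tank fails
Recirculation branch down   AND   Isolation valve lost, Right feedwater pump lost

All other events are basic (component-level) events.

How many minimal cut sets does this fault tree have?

Recirculation branch down [AND]: one cut set from each child combined → 1 × 1 = 1 cut set(s).
Primary loop down [AND]: one cut set from each child combined → 1 × 1 = 1 cut set(s).
Makeup line lost [AND]: one cut set from each child combined → 1 × 1 × 1 = 1 cut set(s).
Secondary loop lost [OR]: union of children's cut sets → 2 cut set(s).
Emergency loop down [OR]: union of children's cut sets → 3 cut set(s).
Reactor cooling lost [OR]: union of children's cut sets → 4 cut set(s).
Minimal cut sets: {Isolation valve lost, North heat exchanger malfunctions, Outboard surge tank fails, Right feedwater pump lost, Secondary reserve tank lost}; {Main check valve offline}; {Coolant pump degraded}; {Relief valve is down}.

4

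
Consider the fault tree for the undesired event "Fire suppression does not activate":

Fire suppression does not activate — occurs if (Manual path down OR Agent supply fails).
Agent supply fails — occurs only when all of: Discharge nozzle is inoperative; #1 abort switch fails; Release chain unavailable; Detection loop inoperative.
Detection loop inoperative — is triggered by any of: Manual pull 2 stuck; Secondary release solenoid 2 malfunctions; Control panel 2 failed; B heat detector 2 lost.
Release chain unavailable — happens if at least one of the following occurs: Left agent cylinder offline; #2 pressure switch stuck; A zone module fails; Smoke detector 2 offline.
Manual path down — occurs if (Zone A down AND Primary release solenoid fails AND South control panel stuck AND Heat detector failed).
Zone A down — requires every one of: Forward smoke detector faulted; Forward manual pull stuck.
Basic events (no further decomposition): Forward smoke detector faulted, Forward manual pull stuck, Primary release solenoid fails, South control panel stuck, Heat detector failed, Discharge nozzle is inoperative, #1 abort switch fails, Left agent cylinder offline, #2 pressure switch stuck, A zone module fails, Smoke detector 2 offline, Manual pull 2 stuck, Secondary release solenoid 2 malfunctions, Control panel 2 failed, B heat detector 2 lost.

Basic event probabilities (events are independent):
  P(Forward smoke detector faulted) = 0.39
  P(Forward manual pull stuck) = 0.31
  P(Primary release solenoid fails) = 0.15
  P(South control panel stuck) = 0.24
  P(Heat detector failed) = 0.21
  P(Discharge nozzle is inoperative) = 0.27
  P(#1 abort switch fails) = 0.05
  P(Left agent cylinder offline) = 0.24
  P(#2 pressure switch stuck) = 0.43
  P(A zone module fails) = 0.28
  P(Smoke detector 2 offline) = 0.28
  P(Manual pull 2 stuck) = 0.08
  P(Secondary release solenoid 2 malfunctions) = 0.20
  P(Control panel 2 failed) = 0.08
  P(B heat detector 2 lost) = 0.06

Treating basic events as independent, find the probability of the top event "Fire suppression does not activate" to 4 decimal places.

0.0047

P(Zone A down) [AND] = 0.39 × 0.31 = 0.120900
P(Manual path down) [AND] = 0.120900 × 0.15 × 0.24 × 0.21 = 0.000914
P(Release chain unavailable) [OR] = 1 − (1−0.24) × (1−0.43) × (1−0.28) × (1−0.28) = 0.775429
P(Detection loop inoperative) [OR] = 1 − (1−0.08) × (1−0.20) × (1−0.08) × (1−0.06) = 0.363507
P(Agent supply fails) [AND] = 0.27 × 0.05 × 0.775429 × 0.363507 = 0.003805
P(Fire suppression does not activate) [OR] = 1 − (1−0.000914) × (1−0.003805) = 0.004716
Rounded to 4 decimal places: P(Fire suppression does not activate) ≈ 0.0047.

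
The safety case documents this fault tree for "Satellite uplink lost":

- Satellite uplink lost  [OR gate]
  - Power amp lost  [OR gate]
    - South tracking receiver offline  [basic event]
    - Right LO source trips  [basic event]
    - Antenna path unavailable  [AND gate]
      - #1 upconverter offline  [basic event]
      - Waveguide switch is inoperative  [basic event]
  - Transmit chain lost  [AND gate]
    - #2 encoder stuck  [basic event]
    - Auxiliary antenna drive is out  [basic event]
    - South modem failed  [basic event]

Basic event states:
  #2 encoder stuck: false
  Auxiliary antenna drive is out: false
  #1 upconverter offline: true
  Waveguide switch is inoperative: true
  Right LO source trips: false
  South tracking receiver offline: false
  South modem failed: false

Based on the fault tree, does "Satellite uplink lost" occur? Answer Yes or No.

Yes

Antenna path unavailable [AND]: #1 upconverter offline=occurs, Waveguide switch is inoperative=occurs → all inputs occur → occurs.
Power amp lost [OR]: South tracking receiver offline=not, Right LO source trips=not, Antenna path unavailable=occurs → at least one input occurs → occurs.
Transmit chain lost [AND]: #2 encoder stuck=not, Auxiliary antenna drive is out=not, South modem failed=not → not all inputs occur → does not occur.
Satellite uplink lost [OR]: Power amp lost=occurs, Transmit chain lost=not → at least one input occurs → occurs.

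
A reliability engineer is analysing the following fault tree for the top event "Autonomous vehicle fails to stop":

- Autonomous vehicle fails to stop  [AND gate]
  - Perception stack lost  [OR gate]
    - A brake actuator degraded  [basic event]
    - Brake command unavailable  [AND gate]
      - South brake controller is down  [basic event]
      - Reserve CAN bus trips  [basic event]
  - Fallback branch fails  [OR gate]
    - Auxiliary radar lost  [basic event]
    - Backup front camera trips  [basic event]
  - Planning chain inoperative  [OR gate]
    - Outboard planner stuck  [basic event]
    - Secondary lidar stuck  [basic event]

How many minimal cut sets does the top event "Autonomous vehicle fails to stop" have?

Brake command unavailable [AND]: one cut set from each child combined → 1 × 1 = 1 cut set(s).
Perception stack lost [OR]: union of children's cut sets → 2 cut set(s).
Fallback branch fails [OR]: union of children's cut sets → 2 cut set(s).
Planning chain inoperative [OR]: union of children's cut sets → 2 cut set(s).
Autonomous vehicle fails to stop [AND]: one cut set from each child combined → 2 × 2 × 2 = 8 cut set(s).
Minimal cut sets: {A brake actuator degraded, Auxiliary radar lost, Outboard planner stuck}; {A brake actuator degraded, Auxiliary radar lost, Secondary lidar stuck}; {A brake actuator degraded, Backup front camera trips, Outboard planner stuck}; {A brake actuator degraded, Backup front camera trips, Secondary lidar stuck}; {Auxiliary radar lost, Outboard planner stuck, Reserve CAN bus trips, South brake controller is down}; {Auxiliary radar lost, Reserve CAN bus trips, Secondary lidar stuck, South brake controller is down}; {Backup front camera trips, Outboard planner stuck, Reserve CAN bus trips, South brake controller is down}; {Backup front camera trips, Reserve CAN bus trips, Secondary lidar stuck, South brake controller is down}.

8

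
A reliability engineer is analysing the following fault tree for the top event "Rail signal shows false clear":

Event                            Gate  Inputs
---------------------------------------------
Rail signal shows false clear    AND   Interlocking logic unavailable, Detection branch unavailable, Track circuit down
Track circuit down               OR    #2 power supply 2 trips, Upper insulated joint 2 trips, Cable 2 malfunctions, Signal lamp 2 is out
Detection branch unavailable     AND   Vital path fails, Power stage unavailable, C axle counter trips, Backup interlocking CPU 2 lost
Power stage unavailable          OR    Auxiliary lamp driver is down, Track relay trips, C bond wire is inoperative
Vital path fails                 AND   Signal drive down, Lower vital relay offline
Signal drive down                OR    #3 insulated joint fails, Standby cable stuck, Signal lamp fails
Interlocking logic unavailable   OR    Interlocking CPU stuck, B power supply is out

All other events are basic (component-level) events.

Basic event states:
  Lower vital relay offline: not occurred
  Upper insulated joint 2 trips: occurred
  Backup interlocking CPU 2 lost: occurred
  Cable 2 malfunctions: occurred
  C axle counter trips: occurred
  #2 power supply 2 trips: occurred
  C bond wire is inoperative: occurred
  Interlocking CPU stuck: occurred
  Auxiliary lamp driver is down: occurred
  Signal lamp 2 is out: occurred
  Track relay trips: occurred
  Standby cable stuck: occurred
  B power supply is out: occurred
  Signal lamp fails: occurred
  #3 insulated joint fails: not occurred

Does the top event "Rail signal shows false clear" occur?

Interlocking logic unavailable [OR]: Interlocking CPU stuck=occurs, B power supply is out=occurs → at least one input occurs → occurs.
Signal drive down [OR]: #3 insulated joint fails=not, Standby cable stuck=occurs, Signal lamp fails=occurs → at least one input occurs → occurs.
Vital path fails [AND]: Signal drive down=occurs, Lower vital relay offline=not → not all inputs occur → does not occur.
Power stage unavailable [OR]: Auxiliary lamp driver is down=occurs, Track relay trips=occurs, C bond wire is inoperative=occurs → at least one input occurs → occurs.
Detection branch unavailable [AND]: Vital path fails=not, Power stage unavailable=occurs, C axle counter trips=occurs, Backup interlocking CPU 2 lost=occurs → not all inputs occur → does not occur.
Track circuit down [OR]: #2 power supply 2 trips=occurs, Upper insulated joint 2 trips=occurs, Cable 2 malfunctions=occurs, Signal lamp 2 is out=occurs → at least one input occurs → occurs.
Rail signal shows false clear [AND]: Interlocking logic unavailable=occurs, Detection branch unavailable=not, Track circuit down=occurs → not all inputs occur → does not occur.

No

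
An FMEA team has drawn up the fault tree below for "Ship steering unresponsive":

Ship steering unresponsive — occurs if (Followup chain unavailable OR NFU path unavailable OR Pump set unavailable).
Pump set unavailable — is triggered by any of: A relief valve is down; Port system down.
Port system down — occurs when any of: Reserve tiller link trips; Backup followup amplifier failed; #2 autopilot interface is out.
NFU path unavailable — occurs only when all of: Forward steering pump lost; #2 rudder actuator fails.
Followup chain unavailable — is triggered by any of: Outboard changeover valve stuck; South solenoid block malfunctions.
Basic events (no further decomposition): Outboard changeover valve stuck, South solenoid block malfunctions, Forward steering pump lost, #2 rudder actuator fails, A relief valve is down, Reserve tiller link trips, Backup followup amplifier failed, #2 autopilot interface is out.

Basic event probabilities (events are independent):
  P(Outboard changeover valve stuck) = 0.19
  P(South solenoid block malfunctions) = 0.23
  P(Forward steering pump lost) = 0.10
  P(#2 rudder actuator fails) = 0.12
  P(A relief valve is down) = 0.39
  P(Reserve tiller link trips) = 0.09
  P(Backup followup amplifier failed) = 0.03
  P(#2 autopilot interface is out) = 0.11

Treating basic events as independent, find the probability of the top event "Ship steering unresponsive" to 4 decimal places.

P(Followup chain unavailable) [OR] = 1 − (1−0.19) × (1−0.23) = 0.376300
P(NFU path unavailable) [AND] = 0.10 × 0.12 = 0.012000
P(Port system down) [OR] = 1 − (1−0.09) × (1−0.03) × (1−0.11) = 0.214397
P(Pump set unavailable) [OR] = 1 − (1−0.39) × (1−0.214397) = 0.520782
P(Ship steering unresponsive) [OR] = 1 − (1−0.376300) × (1−0.012000) × (1−0.520782) = 0.704698
Rounded to 4 decimal places: P(Ship steering unresponsive) ≈ 0.7047.

0.7047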